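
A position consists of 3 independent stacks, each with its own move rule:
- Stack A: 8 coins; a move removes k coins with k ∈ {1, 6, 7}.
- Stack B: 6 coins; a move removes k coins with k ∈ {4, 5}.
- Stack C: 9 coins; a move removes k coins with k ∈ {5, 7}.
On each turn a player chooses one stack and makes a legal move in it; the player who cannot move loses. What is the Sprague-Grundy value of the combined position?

For stack A, compute g(0), g(1), … with moves {1, 6, 7}:
k:     0  1  2  3  4  5  6  7  8
g(k):  0  1  0  1  0  1  2  3  2
So g(8) = 2.
For stack B, compute g(0), g(1), … with moves {4, 5}:
g(0) = mex{} = 0
g(1) = mex{} = 0
g(2) = mex{} = 0
g(3) = mex{} = 0
g(4) = mex{0} = 1
g(5) = mex{0} = 1
g(6) = mex{0} = 1
So g(6) = 1.
For stack C, compute g(0), g(1), … with moves {5, 7}:
k:     0  1  2  3  4  5  6  7  8  9
g(k):  0  0  0  0  0  1  1  1  1  1
So g(9) = 1.
The value of a disjunctive sum is the nim-sum of the parts.
Combined value = 2 ⊕ 1 ⊕ 1 = 2.

2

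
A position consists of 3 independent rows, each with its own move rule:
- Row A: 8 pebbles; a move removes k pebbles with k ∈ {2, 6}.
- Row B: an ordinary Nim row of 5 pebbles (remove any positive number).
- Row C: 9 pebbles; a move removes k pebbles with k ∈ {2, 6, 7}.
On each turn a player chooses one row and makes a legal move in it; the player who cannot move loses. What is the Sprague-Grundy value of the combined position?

For row A, compute g(0), g(1), … with moves {2, 6}:
g(0) = mex{} = 0
g(1) = mex{} = 0
g(2) = mex{0} = 1
g(3) = mex{0} = 1
g(4) = mex{1} = 0
g(5) = mex{1} = 0
g(6) = mex{0} = 1
g(7) = mex{0} = 1
g(8) = mex{1} = 0
So g(8) = 0.
Row B is a plain Nim row of size 5, so its Grundy value is 5.
Build the Grundy sequence for row C with g(k) = mex{g(k−s) : s ∈ {2, 6, 7}, s ≤ k}:
k:     0  1  2  3  4  5  6  7  8  9
g(k):  0  0  1  1  0  0  1  1  2  0
So g(9) = 0.
By the Sprague-Grundy theorem, the Grundy value of a sum of independent games is the XOR of the component values.
Combined value = 0 XOR 5 XOR 0 = 5.

5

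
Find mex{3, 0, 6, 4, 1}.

2

The values 0, 1 are all present; 2 is the first non-negative integer missing from the set.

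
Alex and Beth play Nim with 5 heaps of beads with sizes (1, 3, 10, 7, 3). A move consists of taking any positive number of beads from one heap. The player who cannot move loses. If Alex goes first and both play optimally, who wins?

Alex wins

Nim-sum: 1 ^ 3 ^ 10 ^ 7 ^ 3 = 12.
The nim-sum is 12 ≠ 0, so this is an N-position: the player to move can win; Alex has a winning move.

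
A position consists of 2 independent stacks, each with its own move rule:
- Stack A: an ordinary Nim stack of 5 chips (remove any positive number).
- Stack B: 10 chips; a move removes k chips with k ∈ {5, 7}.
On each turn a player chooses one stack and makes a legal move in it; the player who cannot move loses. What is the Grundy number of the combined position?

Stack A is a plain Nim stack of size 5, so its Grundy value is 5.
Grundy values for stack B (subtraction set {5, 7}):
k:     0  1  2  3  4  5  6  7  8  9 10
g(k):  0  0  0  0  0  1  1  1  1  1  2
So g(10) = 2.
The value of a disjunctive sum is the nim-sum of the parts.
Combined value = 5 ⊕ 2 = 7.

7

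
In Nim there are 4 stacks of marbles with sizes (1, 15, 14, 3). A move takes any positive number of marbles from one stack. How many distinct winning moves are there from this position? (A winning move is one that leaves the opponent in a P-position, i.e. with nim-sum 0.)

Compute the nim-sum pairwise:
1 ^ 15 = 14
14 ^ 14 = 0
0 ^ 3 = 3
The overall nim-sum is X = 3. A stack of size p has a winning move iff p XOR X < p (reduce it to p XOR X).
  1: 1 XOR 3 = 2 ≥ 1 — no move.
  15: 15 XOR 3 = 12 < 15 — winning move (to 12).
  14: 14 XOR 3 = 13 < 14 — winning move (to 13).
  3: 3 XOR 3 = 0 < 3 — winning move (to 0).
That gives 3 winning moves.

3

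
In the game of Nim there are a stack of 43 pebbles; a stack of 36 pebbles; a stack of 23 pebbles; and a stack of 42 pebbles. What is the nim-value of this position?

Nim-sum: 43 ^ 36 ^ 23 ^ 42 = 50.

50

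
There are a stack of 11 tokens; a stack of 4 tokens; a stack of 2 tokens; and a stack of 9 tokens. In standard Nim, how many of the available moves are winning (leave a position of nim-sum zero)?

1

Nim-sum: 11 XOR 4 XOR 2 XOR 9 = 4.
The overall nim-sum is X = 4. A stack of size p has a winning move iff p XOR X < p (reduce it to p XOR X).
  11: 11 XOR 4 = 15 ≥ 11 — no move.
  4: 4 XOR 4 = 0 < 4 — winning move (to 0).
  2: 2 XOR 4 = 6 ≥ 2 — no move.
  9: 9 XOR 4 = 13 ≥ 9 — no move.
That gives 1 winning move.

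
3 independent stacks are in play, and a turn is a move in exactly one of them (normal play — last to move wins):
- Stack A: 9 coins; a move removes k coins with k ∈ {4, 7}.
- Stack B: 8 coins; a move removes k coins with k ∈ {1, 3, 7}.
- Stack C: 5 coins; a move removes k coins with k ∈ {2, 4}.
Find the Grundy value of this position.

Grundy values for stack A (subtraction set {4, 7}):
g(0) = mex{} = 0
g(1) = mex{} = 0
g(2) = mex{} = 0
g(3) = mex{} = 0
g(4) = mex{0} = 1
g(5) = mex{0} = 1
g(6) = mex{0} = 1
g(7) = mex{0} = 1
g(8) = mex{0,1} = 2
g(9) = mex{0,1} = 2
So g(9) = 2.
For stack B, compute g(0), g(1), … with moves {1, 3, 7}:
k:     0  1  2  3  4  5  6  7  8
g(k):  0  1  0  1  0  1  0  1  0
So g(8) = 0.
Grundy values for stack C (subtraction set {2, 4}):
g(0) = mex{} = 0
g(1) = mex{} = 0
g(2) = mex{0} = 1
g(3) = mex{0} = 1
g(4) = mex{0,1} = 2
g(5) = mex{0,1} = 2
So g(5) = 2.
By the Sprague-Grundy theorem, the Grundy value of a sum of independent games is the XOR of the component values.
Combined value = 2 XOR 0 XOR 2 = 0.

0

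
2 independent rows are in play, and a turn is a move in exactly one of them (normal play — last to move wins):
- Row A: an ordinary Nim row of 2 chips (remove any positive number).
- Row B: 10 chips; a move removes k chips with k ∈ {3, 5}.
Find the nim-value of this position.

2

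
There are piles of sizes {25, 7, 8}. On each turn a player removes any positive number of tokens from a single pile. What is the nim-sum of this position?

22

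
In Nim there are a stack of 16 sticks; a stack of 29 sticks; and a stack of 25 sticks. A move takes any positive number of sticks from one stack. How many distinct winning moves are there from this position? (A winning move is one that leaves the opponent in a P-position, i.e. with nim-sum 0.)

3

In binary:
  10000  (16)
  11101  (29)
  11001  (25)
  -----
  10100  (20)
The overall nim-sum is X = 20. A stack of size p has a winning move iff p XOR X < p (reduce it to p XOR X).
  16: 16 XOR 20 = 4 < 16 — winning move (to 4).
  29: 29 XOR 20 = 9 < 29 — winning move (to 9).
  25: 25 XOR 20 = 13 < 25 — winning move (to 13).
That gives 3 winning moves.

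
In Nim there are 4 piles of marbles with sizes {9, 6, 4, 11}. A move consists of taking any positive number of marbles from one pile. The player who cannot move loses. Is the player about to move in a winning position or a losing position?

Losing position

Bitwise XOR of the heap sizes:
  1001  (9)
  0110  (6)
  0100  (4)
  1011  (11)
  ----
  0000  (0)
The nim-sum is 0, so this is a P-position: the player to move is in a losing position under optimal play.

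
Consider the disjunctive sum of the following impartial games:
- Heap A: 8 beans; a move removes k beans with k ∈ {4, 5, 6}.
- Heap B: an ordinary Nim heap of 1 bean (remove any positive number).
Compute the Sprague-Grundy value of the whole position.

3

For heap A, compute g(0), g(1), … with moves {4, 5, 6}:
k:     0  1  2  3  4  5  6  7  8
g(k):  0  0  0  0  1  1  1  1  2
So g(8) = 2.
Heap B is a plain Nim heap of size 1, so its Grundy value is 1.
The value of a disjunctive sum is the nim-sum of the parts.
Combined value = 2 ⊕ 1 = 3.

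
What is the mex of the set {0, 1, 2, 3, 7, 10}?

4

The values 0, 1, 2, 3 are all present; 4 is the first non-negative integer missing from the set.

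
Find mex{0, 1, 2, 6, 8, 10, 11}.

The values 0, 1, 2 are all present; 3 is the first non-negative integer missing from the set.

3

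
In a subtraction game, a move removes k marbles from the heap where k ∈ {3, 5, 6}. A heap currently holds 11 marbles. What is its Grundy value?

Compute g(0), g(1), … for moves {3, 5, 6}:
k:     0  1  2  3  4  5  6  7  8  9 10 11
g(k):  0  0  0  1  1  1  2  2  2  0  0  0
So g(11) = 0.

0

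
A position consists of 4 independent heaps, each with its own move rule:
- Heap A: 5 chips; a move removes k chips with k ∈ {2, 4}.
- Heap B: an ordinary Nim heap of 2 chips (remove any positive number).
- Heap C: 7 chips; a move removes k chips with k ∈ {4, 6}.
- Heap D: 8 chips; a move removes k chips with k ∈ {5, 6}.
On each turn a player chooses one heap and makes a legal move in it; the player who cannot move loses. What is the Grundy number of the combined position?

0

Grundy values for heap A (subtraction set {2, 4}):
g(0) = mex{} = 0
g(1) = mex{} = 0
g(2) = mex{0} = 1
g(3) = mex{0} = 1
g(4) = mex{0,1} = 2
g(5) = mex{0,1} = 2
So g(5) = 2.
Heap B is a plain Nim heap of size 2, so its Grundy value is 2.
Grundy values for heap C (subtraction set {4, 6}):
g(0) = mex{} = 0
g(1) = mex{} = 0
g(2) = mex{} = 0
g(3) = mex{} = 0
g(4) = mex{0} = 1
g(5) = mex{0} = 1
g(6) = mex{0} = 1
g(7) = mex{0} = 1
So g(7) = 1.
For heap D, compute g(0), g(1), … with moves {5, 6}:
g(0) = mex{} = 0
g(1) = mex{} = 0
g(2) = mex{} = 0
g(3) = mex{} = 0
g(4) = mex{} = 0
g(5) = mex{0} = 1
g(6) = mex{0} = 1
g(7) = mex{0} = 1
g(8) = mex{0} = 1
So g(8) = 1.
By the Sprague-Grundy theorem, the Grundy value of a sum of independent games is the XOR of the component values.
Combined value = 2 ⊕ 2 ⊕ 1 ⊕ 1 = 0.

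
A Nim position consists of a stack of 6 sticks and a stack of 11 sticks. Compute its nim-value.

Compute the nim-sum pairwise:
6 ⊕ 11 = 13

13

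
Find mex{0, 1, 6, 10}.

2

The values 0, 1 are all present; 2 is the first non-negative integer missing from the set.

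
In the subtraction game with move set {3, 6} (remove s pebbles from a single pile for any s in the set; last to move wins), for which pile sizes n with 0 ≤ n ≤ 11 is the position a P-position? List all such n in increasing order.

0, 1, 2, 9, 10, 11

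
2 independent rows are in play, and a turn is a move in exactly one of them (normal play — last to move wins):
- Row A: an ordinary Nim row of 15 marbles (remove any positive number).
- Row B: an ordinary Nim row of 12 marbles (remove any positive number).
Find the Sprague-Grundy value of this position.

3

Row A is a plain Nim row of size 15, so its Grundy value is 15.
Row B is a plain Nim row of size 12, so its Grundy value is 12.
The value of a disjunctive sum is the nim-sum of the parts.
Combined value = 15 ⊕ 12 = 3.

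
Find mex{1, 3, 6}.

0 is not in the set, so the mex is 0.

0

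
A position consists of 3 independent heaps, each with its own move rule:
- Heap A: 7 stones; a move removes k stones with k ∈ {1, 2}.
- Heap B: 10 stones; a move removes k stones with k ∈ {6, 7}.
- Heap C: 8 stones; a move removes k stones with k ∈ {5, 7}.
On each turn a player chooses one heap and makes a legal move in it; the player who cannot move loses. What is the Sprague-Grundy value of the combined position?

1

Grundy values for heap A (subtraction set {1, 2}):
k:     0  1  2  3  4  5  6  7
g(k):  0  1  2  0  1  2  0  1
So g(7) = 1.
Build the Grundy sequence for heap B with g(k) = mex{g(k−s) : s ∈ {6, 7}, s ≤ k}:
k:     0  1  2  3  4  5  6  7  8  9 10
g(k):  0  0  0  0  0  0  1  1  1  1  1
So g(10) = 1.
For heap C, compute g(0), g(1), … with moves {5, 7}:
k:     0  1  2  3  4  5  6  7  8
g(k):  0  0  0  0  0  1  1  1  1
So g(8) = 1.
By the Sprague-Grundy theorem, the Grundy value of a sum of independent games is the XOR of the component values.
Combined value = 1 XOR 1 XOR 1 = 1.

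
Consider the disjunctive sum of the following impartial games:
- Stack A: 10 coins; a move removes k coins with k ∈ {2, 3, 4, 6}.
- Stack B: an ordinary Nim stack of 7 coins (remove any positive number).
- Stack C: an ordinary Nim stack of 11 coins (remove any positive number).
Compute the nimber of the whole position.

Grundy values for stack A (subtraction set {2, 3, 4, 6}):
k:     0  1  2  3  4  5  6  7  8  9 10
g(k):  0  0  1  1  2  2  3  3  0  0  1
So g(10) = 1.
Stack B is a plain Nim stack of size 7, so its Grundy value is 7.
Stack C is a plain Nim stack of size 11, so its Grundy value is 11.
The value of a disjunctive sum is the nim-sum of the parts.
Combined value = 1 ⊕ 7 ⊕ 11 = 13.

13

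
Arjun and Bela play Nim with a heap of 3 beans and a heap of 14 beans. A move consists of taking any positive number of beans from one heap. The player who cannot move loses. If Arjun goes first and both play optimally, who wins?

Arjun wins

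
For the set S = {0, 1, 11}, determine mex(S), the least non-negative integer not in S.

The values 0, 1 are all present; 2 is the first non-negative integer missing from the set.

2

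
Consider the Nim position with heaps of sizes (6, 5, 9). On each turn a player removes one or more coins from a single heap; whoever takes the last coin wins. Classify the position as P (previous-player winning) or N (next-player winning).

N-position

Nim-sum: 6 XOR 5 XOR 9 = 10.
The nim-sum is 10 ≠ 0, so this is an N-position: the player to move can win.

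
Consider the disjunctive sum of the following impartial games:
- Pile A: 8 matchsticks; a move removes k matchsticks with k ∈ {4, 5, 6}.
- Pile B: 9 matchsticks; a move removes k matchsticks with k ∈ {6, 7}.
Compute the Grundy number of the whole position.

3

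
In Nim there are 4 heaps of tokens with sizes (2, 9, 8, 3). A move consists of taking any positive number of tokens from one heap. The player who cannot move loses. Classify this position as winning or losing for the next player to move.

Compute the nim-sum pairwise:
2 XOR 9 = 11
11 XOR 8 = 3
3 XOR 3 = 0
The nim-sum is 0, so this is a P-position: the player to move is in a losing position under optimal play.

Losing position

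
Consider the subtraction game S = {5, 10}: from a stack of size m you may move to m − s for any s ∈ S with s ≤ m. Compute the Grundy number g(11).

2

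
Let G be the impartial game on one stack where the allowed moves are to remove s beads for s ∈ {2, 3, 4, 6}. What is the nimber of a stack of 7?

Build the Grundy sequence with g(k) = mex{g(k−s) : s ∈ {2, 3, 4, 6}, s ≤ k}:
g(0) = mex{} = 0
g(1) = mex{} = 0
g(2) = mex{0} = 1
g(3) = mex{0} = 1
g(4) = mex{0,1} = 2
g(5) = mex{0,1} = 2
g(6) = mex{0,1,2} = 3
g(7) = mex{0,1,2} = 3
So g(7) = 3.

3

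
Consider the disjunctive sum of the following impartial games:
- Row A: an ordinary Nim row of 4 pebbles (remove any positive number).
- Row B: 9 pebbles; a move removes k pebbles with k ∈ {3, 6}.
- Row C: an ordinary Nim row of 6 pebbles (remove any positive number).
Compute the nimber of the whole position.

Row A is a plain Nim row of size 4, so its Grundy value is 4.
For row B, compute g(0), g(1), … with moves {3, 6}:
k:     0  1  2  3  4  5  6  7  8  9
g(k):  0  0  0  1  1  1  2  2  2  0
So g(9) = 0.
Row C is a plain Nim row of size 6, so its Grundy value is 6.
The value of a disjunctive sum is the nim-sum of the parts.
Combined value = 4 ⊕ 0 ⊕ 6 = 2.

2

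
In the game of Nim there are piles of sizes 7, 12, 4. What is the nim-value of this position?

15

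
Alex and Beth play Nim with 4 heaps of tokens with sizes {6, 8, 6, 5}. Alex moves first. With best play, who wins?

Alex wins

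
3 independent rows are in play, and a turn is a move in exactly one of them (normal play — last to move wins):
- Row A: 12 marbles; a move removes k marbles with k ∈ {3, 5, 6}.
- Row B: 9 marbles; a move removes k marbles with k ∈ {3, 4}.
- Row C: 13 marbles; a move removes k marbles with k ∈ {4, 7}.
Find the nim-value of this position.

1

For row A, compute g(0), g(1), … with moves {3, 5, 6}:
k:     0  1  2  3  4  5  6  7  8  9 10 11 12
g(k):  0  0  0  1  1  1  2  2  2  0  0  0  1
So g(12) = 1.
Grundy values for row B (subtraction set {3, 4}):
g(0) = mex{} = 0
g(1) = mex{} = 0
g(2) = mex{} = 0
g(3) = mex{0} = 1
g(4) = mex{0} = 1
g(5) = mex{0} = 1
g(6) = mex{0,1} = 2
g(7) = mex{1} = 0
g(8) = mex{1} = 0
g(9) = mex{1,2} = 0
So g(9) = 0.
For row C, compute g(0), g(1), … with moves {4, 7}:
k:     0  1  2  3  4  5  6  7  8  9 10 11 12 13
g(k):  0  0  0  0  1  1  1  1  2  2  2  0  0  0
So g(13) = 0.
The value of a disjunctive sum is the nim-sum of the parts.
Combined value = 1 XOR 0 XOR 0 = 1.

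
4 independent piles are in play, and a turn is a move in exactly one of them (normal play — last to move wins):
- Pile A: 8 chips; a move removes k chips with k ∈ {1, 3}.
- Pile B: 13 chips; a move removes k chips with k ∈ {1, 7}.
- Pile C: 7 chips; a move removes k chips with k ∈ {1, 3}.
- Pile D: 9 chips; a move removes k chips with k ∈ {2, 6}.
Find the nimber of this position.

0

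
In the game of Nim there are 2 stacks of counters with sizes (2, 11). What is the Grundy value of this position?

9

Nim-sum: 2 ⊕ 11 = 9.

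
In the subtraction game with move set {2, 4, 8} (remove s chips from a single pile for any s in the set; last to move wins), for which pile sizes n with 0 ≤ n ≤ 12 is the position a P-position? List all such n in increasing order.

0, 1, 6, 7, 12

Compute g(0), g(1), … for moves {2, 4, 8}:
g(0) = mex{} = 0
g(1) = mex{} = 0
g(2) = mex{0} = 1
g(3) = mex{0} = 1
g(4) = mex{0,1} = 2
g(5) = mex{0,1} = 2
g(6) = mex{1,2} = 0
g(7) = mex{1,2} = 0
g(8) = mex{0,2} = 1
g(9) = mex{0,2} = 1
g(10) = mex{0,1} = 2
g(11) = mex{0,1} = 2
g(12) = mex{1,2} = 0
The P-positions (g = 0) in 0..12 are 0, 1, 6, 7, 12.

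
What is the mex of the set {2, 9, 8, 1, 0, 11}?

3

The values 0, 1, 2 are all present; 3 is the first non-negative integer missing from the set.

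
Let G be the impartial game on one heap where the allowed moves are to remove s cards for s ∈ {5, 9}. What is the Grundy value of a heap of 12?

2

Build the Grundy sequence with g(k) = mex{g(k−s) : s ∈ {5, 9}, s ≤ k}:
k:     0  1  2  3  4  5  6  7  8  9 10 11 12
g(k):  0  0  0  0  0  1  1  1  1  1  2  2  2
So g(12) = 2.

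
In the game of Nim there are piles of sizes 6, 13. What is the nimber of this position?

11

Bitwise XOR of the heap sizes:
  0110  (6)
  1101  (13)
  ----
  1011  (11)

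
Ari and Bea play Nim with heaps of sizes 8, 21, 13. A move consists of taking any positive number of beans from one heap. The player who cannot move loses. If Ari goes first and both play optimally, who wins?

Nim-sum: 8 XOR 21 XOR 13 = 16.
The nim-sum is 16 ≠ 0, so this is an N-position: the player to move can win; Ari has a winning move.

Ari wins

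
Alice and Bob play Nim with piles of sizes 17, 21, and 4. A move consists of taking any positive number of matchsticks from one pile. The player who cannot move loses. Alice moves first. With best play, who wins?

Compute the nim-sum pairwise:
17 ^ 21 = 4
4 ^ 4 = 0
The nim-sum is 0, so this is a P-position: the player to move is in a losing position under optimal play; Alice is about to move from it and so loses — Bob wins.

Bob wins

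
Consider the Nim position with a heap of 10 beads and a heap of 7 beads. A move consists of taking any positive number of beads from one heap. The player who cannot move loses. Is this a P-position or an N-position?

Compute the nim-sum pairwise:
10 ⊕ 7 = 13
The nim-sum is 13 ≠ 0, so this is an N-position: the player to move can win.

N-position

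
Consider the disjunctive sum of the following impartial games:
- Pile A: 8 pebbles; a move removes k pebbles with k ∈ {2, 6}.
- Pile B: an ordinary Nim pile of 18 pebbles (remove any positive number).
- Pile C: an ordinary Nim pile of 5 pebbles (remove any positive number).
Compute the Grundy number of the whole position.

Grundy values for pile A (subtraction set {2, 6}):
k:     0  1  2  3  4  5  6  7  8
g(k):  0  0  1  1  0  0  1  1  0
So g(8) = 0.
Pile B is a plain Nim pile of size 18, so its Grundy value is 18.
Pile C is a plain Nim pile of size 5, so its Grundy value is 5.
The value of a disjunctive sum is the nim-sum of the parts.
Combined value = 0 ⊕ 18 ⊕ 5 = 23.

23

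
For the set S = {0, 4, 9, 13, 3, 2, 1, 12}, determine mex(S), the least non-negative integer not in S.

5

The values 0, 1, 2, 3, 4 are all present; 5 is the first non-negative integer missing from the set.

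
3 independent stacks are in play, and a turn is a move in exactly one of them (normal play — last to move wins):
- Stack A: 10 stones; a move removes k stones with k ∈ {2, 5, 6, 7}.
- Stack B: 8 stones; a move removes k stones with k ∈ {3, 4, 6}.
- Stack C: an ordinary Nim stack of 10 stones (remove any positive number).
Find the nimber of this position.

11

Grundy values for stack A (subtraction set {2, 5, 6, 7}):
k:     0  1  2  3  4  5  6  7  8  9 10
g(k):  0  0  1  1  0  2  1  3  2  2  3
So g(10) = 3.
For stack B, compute g(0), g(1), … with moves {3, 4, 6}:
k:     0  1  2  3  4  5  6  7  8
g(k):  0  0  0  1  1  1  2  2  2
So g(8) = 2.
Stack C is a plain Nim stack of size 10, so its Grundy value is 10.
The value of a disjunctive sum is the nim-sum of the parts.
Combined value = 3 ⊕ 2 ⊕ 10 = 11.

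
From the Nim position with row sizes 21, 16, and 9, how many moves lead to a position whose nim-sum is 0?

1

Nim-sum: 21 ⊕ 16 ⊕ 9 = 12.
The overall nim-sum is X = 12. A row of size p has a winning move iff p XOR X < p (reduce it to p XOR X).
  21: 21 XOR 12 = 25 ≥ 21 — no move.
  16: 16 XOR 12 = 28 ≥ 16 — no move.
  9: 9 XOR 12 = 5 < 9 — winning move (to 5).
That gives 1 winning move.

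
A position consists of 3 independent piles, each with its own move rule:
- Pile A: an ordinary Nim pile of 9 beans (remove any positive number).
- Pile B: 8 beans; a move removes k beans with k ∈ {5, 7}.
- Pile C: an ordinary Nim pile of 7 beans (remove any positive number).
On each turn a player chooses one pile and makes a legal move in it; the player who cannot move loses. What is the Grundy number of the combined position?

Pile A is a plain Nim pile of size 9, so its Grundy value is 9.
For pile B, compute g(0), g(1), … with moves {5, 7}:
k:     0  1  2  3  4  5  6  7  8
g(k):  0  0  0  0  0  1  1  1  1
So g(8) = 1.
Pile C is a plain Nim pile of size 7, so its Grundy value is 7.
By the Sprague-Grundy theorem, the Grundy value of a sum of independent games is the XOR of the component values.
Combined value = 9 ⊕ 1 ⊕ 7 = 15.

15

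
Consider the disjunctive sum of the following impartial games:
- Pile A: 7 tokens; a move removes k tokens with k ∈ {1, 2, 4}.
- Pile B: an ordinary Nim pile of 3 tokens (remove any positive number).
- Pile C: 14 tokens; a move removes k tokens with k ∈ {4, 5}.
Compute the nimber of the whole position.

Grundy values for pile A (subtraction set {1, 2, 4}):
k:     0  1  2  3  4  5  6  7
g(k):  0  1  2  0  1  2  0  1
So g(7) = 1.
Pile B is a plain Nim pile of size 3, so its Grundy value is 3.
For pile C, compute g(0), g(1), … with moves {4, 5}:
k:     0  1  2  3  4  5  6  7  8  9 10 11 12 13 14
g(k):  0  0  0  0  1  1  1  1  2  0  0  0  0  1  1
So g(14) = 1.
The value of a disjunctive sum is the nim-sum of the parts.
Combined value = 1 XOR 3 XOR 1 = 3.

3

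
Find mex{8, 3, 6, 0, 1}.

2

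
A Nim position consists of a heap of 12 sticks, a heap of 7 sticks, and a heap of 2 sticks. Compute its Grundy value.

9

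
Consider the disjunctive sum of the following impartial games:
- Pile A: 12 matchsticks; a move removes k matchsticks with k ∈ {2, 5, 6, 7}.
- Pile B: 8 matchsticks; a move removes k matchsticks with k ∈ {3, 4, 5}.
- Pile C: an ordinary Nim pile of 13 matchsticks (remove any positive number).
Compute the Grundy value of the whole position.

Build the Grundy sequence for pile A with g(k) = mex{g(k−s) : s ∈ {2, 5, 6, 7}, s ≤ k}:
g(0) = mex{} = 0
g(1) = mex{} = 0
g(2) = mex{0} = 1
g(3) = mex{0} = 1
g(4) = mex{1} = 0
g(5) = mex{0,1} = 2
g(6) = mex{0} = 1
g(7) = mex{0,1,2} = 3
g(8) = mex{0,1} = 2
g(9) = mex{0,1,3} = 2
g(10) = mex{0,1,2} = 3
g(11) = mex{0,1,2} = 3
g(12) = mex{1,2,3} = 0
So g(12) = 0.
Build the Grundy sequence for pile B with g(k) = mex{g(k−s) : s ∈ {3, 4, 5}, s ≤ k}:
k:     0  1  2  3  4  5  6  7  8
g(k):  0  0  0  1  1  1  2  2  0
So g(8) = 0.
Pile C is a plain Nim pile of size 13, so its Grundy value is 13.
By the Sprague-Grundy theorem, the Grundy value of a sum of independent games is the XOR of the component values.
Combined value = 0 XOR 0 XOR 13 = 13.

13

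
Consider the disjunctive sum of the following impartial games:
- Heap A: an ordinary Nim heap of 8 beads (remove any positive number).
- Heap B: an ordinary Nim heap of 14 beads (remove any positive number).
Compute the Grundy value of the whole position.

6

Heap A is a plain Nim heap of size 8, so its Grundy value is 8.
Heap B is a plain Nim heap of size 14, so its Grundy value is 14.
By the Sprague-Grundy theorem, the Grundy value of a sum of independent games is the XOR of the component values.
Combined value = 8 XOR 14 = 6.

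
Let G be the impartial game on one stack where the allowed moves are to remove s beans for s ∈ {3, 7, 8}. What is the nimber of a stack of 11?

0

Build the Grundy sequence with g(k) = mex{g(k−s) : s ∈ {3, 7, 8}, s ≤ k}:
k:     0  1  2  3  4  5  6  7  8  9 10 11
g(k):  0  0  0  1  1  1  0  2  2  1  3  0
So g(11) = 0.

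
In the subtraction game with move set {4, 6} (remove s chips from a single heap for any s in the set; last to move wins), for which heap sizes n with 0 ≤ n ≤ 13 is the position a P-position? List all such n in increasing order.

0, 1, 2, 3, 10, 11, 12, 13

Grundy values for subtraction set {4, 6}:
k:     0  1  2  3  4  5  6  7  8  9 10 11 12 13
g(k):  0  0  0  0  1  1  1  1  2  2  0  0  0  0
The P-positions (g = 0) in 0..13 are 0, 1, 2, 3, 10, 11, 12, 13.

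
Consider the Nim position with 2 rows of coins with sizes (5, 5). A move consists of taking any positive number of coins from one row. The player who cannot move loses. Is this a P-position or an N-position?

P-position

Compute the nim-sum pairwise:
5 XOR 5 = 0
The nim-sum is 0, so this is a P-position: the player to move is in a losing position under optimal play.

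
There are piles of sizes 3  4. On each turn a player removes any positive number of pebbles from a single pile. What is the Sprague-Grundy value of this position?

7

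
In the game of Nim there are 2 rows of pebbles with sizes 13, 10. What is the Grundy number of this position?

Compute the nim-sum pairwise:
13 ^ 10 = 7

7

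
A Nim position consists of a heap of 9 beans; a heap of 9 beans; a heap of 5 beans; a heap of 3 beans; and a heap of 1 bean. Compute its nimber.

Compute the nim-sum pairwise:
9 ⊕ 9 = 0
0 ⊕ 5 = 5
5 ⊕ 3 = 6
6 ⊕ 1 = 7

7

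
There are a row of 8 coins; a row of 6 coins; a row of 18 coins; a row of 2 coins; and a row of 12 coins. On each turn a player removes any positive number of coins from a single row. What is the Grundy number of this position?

Compute the nim-sum pairwise:
8 ⊕ 6 = 14
14 ⊕ 18 = 28
28 ⊕ 2 = 30
30 ⊕ 12 = 18

18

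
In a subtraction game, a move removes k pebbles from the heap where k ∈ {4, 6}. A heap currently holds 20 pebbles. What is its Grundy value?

Build the Grundy sequence with g(k) = mex{g(k−s) : s ∈ {4, 6}, s ≤ k}:
k:     0  1  2  3  4  5  6  7  8  9 10 11 12 13 14 15 16 17 18 19 20
g(k):  0  0  0  0  1  1  1  1  2  2  0  0  0  0  1  1  1  1  2  2  0
So g(20) = 0.

0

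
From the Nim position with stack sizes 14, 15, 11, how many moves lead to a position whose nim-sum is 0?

3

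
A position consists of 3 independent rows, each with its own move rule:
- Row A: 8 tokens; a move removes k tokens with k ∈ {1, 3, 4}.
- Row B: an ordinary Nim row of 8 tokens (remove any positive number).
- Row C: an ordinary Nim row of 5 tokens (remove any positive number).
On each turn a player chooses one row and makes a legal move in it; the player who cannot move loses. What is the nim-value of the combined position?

12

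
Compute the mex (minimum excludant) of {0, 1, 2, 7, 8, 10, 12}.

3

The values 0, 1, 2 are all present; 3 is the first non-negative integer missing from the set.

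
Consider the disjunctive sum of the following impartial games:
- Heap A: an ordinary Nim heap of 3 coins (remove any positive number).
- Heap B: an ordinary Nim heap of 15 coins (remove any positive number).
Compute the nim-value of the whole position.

Heap A is a plain Nim heap of size 3, so its Grundy value is 3.
Heap B is a plain Nim heap of size 15, so its Grundy value is 15.
The value of a disjunctive sum is the nim-sum of the parts.
Combined value = 3 ⊕ 15 = 12.

12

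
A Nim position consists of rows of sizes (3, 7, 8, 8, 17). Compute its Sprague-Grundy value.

Nim-sum: 3 ⊕ 7 ⊕ 8 ⊕ 8 ⊕ 17 = 21.

21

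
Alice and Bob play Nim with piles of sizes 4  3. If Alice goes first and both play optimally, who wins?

Compute the nim-sum pairwise:
4 ^ 3 = 7
The nim-sum is 7 ≠ 0, so this is an N-position: the player to move can win; Alice has a winning move.

Alice wins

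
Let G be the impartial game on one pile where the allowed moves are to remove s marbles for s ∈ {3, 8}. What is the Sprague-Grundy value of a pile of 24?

Grundy values for subtraction set {3, 8}:
k:     0  1  2  3  4  5  6  7  8  9 10 11 12 13 14 15 16 17 18 19 20 21 22 23 24
g(k):  0  0  0  1  1  1  0  0  2  1  1  0  0  0  1  1  1  0  0  2  1  1  0  0  0
So g(24) = 0.

0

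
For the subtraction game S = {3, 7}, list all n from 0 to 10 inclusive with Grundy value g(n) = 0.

0, 1, 2, 6, 10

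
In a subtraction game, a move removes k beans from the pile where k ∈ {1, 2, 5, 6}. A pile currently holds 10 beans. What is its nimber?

Build the Grundy sequence with g(k) = mex{g(k−s) : s ∈ {1, 2, 5, 6}, s ≤ k}:
g(0) = mex{} = 0
g(1) = mex{0} = 1
g(2) = mex{0,1} = 2
g(3) = mex{1,2} = 0
g(4) = mex{0,2} = 1
g(5) = mex{0,1} = 2
g(6) = mex{0,1,2} = 3
g(7) = mex{1,2,3} = 0
g(8) = mex{0,2,3} = 1
g(9) = mex{0,1} = 2
g(10) = mex{1,2} = 0
So g(10) = 0.

0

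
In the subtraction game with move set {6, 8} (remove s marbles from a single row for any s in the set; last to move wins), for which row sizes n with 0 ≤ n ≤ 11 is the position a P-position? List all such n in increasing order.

0, 1, 2, 3, 4, 5

Grundy values for subtraction set {6, 8}:
g(0) = mex{} = 0
g(1) = mex{} = 0
g(2) = mex{} = 0
g(3) = mex{} = 0
g(4) = mex{} = 0
g(5) = mex{} = 0
g(6) = mex{0} = 1
g(7) = mex{0} = 1
g(8) = mex{0} = 1
g(9) = mex{0} = 1
g(10) = mex{0} = 1
g(11) = mex{0} = 1
The P-positions (g = 0) in 0..11 are 0, 1, 2, 3, 4, 5.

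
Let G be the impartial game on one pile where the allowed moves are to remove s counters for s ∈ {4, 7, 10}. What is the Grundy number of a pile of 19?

1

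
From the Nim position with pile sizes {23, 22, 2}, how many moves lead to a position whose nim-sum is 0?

Bitwise XOR of the heap sizes:
  10111  (23)
  10110  (22)
  00010  (2)
  -----
  00011  (3)
The overall nim-sum is X = 3. A pile of size p has a winning move iff p XOR X < p (reduce it to p XOR X).
  23: 23 XOR 3 = 20 < 23 — winning move (to 20).
  22: 22 XOR 3 = 21 < 22 — winning move (to 21).
  2: 2 XOR 3 = 1 < 2 — winning move (to 1).
That gives 3 winning moves.

3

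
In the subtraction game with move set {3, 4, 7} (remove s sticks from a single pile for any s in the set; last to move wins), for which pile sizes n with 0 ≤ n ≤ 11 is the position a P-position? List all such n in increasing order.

0, 1, 2, 10, 11

Compute g(0), g(1), … for moves {3, 4, 7}:
g(0) = mex{} = 0
g(1) = mex{} = 0
g(2) = mex{} = 0
g(3) = mex{0} = 1
g(4) = mex{0} = 1
g(5) = mex{0} = 1
g(6) = mex{0,1} = 2
g(7) = mex{0,1} = 2
g(8) = mex{0,1} = 2
g(9) = mex{0,1,2} = 3
g(10) = mex{1,2} = 0
g(11) = mex{1,2} = 0
The P-positions (g = 0) in 0..11 are 0, 1, 2, 10, 11.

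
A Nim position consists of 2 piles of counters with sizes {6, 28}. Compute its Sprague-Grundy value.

In binary:
  00110  (6)
  11100  (28)
  -----
  11010  (26)

26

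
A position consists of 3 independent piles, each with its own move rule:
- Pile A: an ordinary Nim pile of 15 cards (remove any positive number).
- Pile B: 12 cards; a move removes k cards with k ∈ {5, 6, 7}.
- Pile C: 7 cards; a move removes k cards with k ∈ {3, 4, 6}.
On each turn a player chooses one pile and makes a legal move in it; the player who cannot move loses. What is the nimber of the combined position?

Pile A is a plain Nim pile of size 15, so its Grundy value is 15.
Build the Grundy sequence for pile B with g(k) = mex{g(k−s) : s ∈ {5, 6, 7}, s ≤ k}:
g(0) = mex{} = 0
g(1) = mex{} = 0
g(2) = mex{} = 0
g(3) = mex{} = 0
g(4) = mex{} = 0
g(5) = mex{0} = 1
g(6) = mex{0} = 1
g(7) = mex{0} = 1
g(8) = mex{0} = 1
g(9) = mex{0} = 1
g(10) = mex{0,1} = 2
g(11) = mex{0,1} = 2
g(12) = mex{1} = 0
So g(12) = 0.
For pile C, compute g(0), g(1), … with moves {3, 4, 6}:
g(0) = mex{} = 0
g(1) = mex{} = 0
g(2) = mex{} = 0
g(3) = mex{0} = 1
g(4) = mex{0} = 1
g(5) = mex{0} = 1
g(6) = mex{0,1} = 2
g(7) = mex{0,1} = 2
So g(7) = 2.
The value of a disjunctive sum is the nim-sum of the parts.
Combined value = 15 XOR 0 XOR 2 = 13.

13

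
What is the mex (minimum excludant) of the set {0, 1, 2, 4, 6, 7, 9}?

The values 0, 1, 2 are all present; 3 is the first non-negative integer missing from the set.

3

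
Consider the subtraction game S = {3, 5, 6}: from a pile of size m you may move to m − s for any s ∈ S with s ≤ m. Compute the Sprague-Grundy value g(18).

Build the Grundy sequence with g(k) = mex{g(k−s) : s ∈ {3, 5, 6}, s ≤ k}:
k:     0  1  2  3  4  5  6  7  8  9 10 11 12 13 14 15 16 17 18
g(k):  0  0  0  1  1  1  2  2  2  0  0  0  1  1  1  2  2  2  0
So g(18) = 0.

0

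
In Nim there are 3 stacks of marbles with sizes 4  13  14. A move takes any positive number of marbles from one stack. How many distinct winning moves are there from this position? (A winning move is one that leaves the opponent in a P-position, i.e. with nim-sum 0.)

In binary:
  0100  (4)
  1101  (13)
  1110  (14)
  ----
  0111  (7)
The overall nim-sum is X = 7. A stack of size p has a winning move iff p XOR X < p (reduce it to p XOR X).
  4: 4 XOR 7 = 3 < 4 — winning move (to 3).
  13: 13 XOR 7 = 10 < 13 — winning move (to 10).
  14: 14 XOR 7 = 9 < 14 — winning move (to 9).
That gives 3 winning moves.

3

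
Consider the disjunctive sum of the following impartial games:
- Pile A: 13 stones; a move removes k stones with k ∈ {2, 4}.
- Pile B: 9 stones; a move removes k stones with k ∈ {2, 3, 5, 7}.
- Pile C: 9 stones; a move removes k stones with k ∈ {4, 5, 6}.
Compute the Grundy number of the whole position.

2

Grundy values for pile A (subtraction set {2, 4}):
g(0) = mex{} = 0
g(1) = mex{} = 0
g(2) = mex{0} = 1
g(3) = mex{0} = 1
g(4) = mex{0,1} = 2
g(5) = mex{0,1} = 2
g(6) = mex{1,2} = 0
g(7) = mex{1,2} = 0
g(8) = mex{0,2} = 1
g(9) = mex{0,2} = 1
g(10) = mex{0,1} = 2
g(11) = mex{0,1} = 2
g(12) = mex{1,2} = 0
g(13) = mex{1,2} = 0
So g(13) = 0.
For pile B, compute g(0), g(1), … with moves {2, 3, 5, 7}:
k:     0  1  2  3  4  5  6  7  8  9
g(k):  0  0  1  1  2  2  3  3  4  0
So g(9) = 0.
Build the Grundy sequence for pile C with g(k) = mex{g(k−s) : s ∈ {4, 5, 6}, s ≤ k}:
k:     0  1  2  3  4  5  6  7  8  9
g(k):  0  0  0  0  1  1  1  1  2  2
So g(9) = 2.
By the Sprague-Grundy theorem, the Grundy value of a sum of independent games is the XOR of the component values.
Combined value = 0 XOR 0 XOR 2 = 2.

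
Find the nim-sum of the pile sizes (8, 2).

10

Nim-sum: 8 XOR 2 = 10.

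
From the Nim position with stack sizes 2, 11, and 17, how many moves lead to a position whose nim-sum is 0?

Bitwise XOR of the heap sizes:
  00010  (2)
  01011  (11)
  10001  (17)
  -----
  11000  (24)
The overall nim-sum is X = 24. A stack of size p has a winning move iff p XOR X < p (reduce it to p XOR X).
  2: 2 XOR 24 = 26 ≥ 2 — no move.
  11: 11 XOR 24 = 19 ≥ 11 — no move.
  17: 17 XOR 24 = 9 < 17 — winning move (to 9).
That gives 1 winning move.

1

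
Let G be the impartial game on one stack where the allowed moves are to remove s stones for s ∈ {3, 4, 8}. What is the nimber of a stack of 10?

1

Build the Grundy sequence with g(k) = mex{g(k−s) : s ∈ {3, 4, 8}, s ≤ k}:
g(0) = mex{} = 0
g(1) = mex{} = 0
g(2) = mex{} = 0
g(3) = mex{0} = 1
g(4) = mex{0} = 1
g(5) = mex{0} = 1
g(6) = mex{0,1} = 2
g(7) = mex{1} = 0
g(8) = mex{0,1} = 2
g(9) = mex{0,1,2} = 3
g(10) = mex{0,2} = 1
So g(10) = 1.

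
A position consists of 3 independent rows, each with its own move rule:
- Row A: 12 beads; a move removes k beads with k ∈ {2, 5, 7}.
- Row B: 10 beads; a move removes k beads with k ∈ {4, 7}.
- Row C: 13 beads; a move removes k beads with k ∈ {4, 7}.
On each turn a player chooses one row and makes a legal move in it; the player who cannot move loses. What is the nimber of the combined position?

Build the Grundy sequence for row A with g(k) = mex{g(k−s) : s ∈ {2, 5, 7}, s ≤ k}:
k:     0  1  2  3  4  5  6  7  8  9 10 11 12
g(k):  0  0  1  1  0  2  1  3  2  2  0  3  1
So g(12) = 1.
For row B, compute g(0), g(1), … with moves {4, 7}:
g(0) = mex{} = 0
g(1) = mex{} = 0
g(2) = mex{} = 0
g(3) = mex{} = 0
g(4) = mex{0} = 1
g(5) = mex{0} = 1
g(6) = mex{0} = 1
g(7) = mex{0} = 1
g(8) = mex{0,1} = 2
g(9) = mex{0,1} = 2
g(10) = mex{0,1} = 2
So g(10) = 2.
Grundy values for row C (subtraction set {4, 7}):
k:     0  1  2  3  4  5  6  7  8  9 10 11 12 13
g(k):  0  0  0  0  1  1  1  1  2  2  2  0  0  0
So g(13) = 0.
The value of a disjunctive sum is the nim-sum of the parts.
Combined value = 1 ⊕ 2 ⊕ 0 = 3.

3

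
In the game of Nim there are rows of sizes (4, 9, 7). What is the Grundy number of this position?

10

Compute the nim-sum pairwise:
4 XOR 9 = 13
13 XOR 7 = 10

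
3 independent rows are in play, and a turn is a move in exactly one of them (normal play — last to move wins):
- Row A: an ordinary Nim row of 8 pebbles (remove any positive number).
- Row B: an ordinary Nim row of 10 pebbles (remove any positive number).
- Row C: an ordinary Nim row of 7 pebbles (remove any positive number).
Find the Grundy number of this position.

Row A is a plain Nim row of size 8, so its Grundy value is 8.
Row B is a plain Nim row of size 10, so its Grundy value is 10.
Row C is a plain Nim row of size 7, so its Grundy value is 7.
The value of a disjunctive sum is the nim-sum of the parts.
Combined value = 8 XOR 10 XOR 7 = 5.

5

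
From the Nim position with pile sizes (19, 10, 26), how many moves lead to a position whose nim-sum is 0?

3

Compute the nim-sum pairwise:
19 XOR 10 = 25
25 XOR 26 = 3
The overall nim-sum is X = 3. A pile of size p has a winning move iff p XOR X < p (reduce it to p XOR X).
  19: 19 XOR 3 = 16 < 19 — winning move (to 16).
  10: 10 XOR 3 = 9 < 10 — winning move (to 9).
  26: 26 XOR 3 = 25 < 26 — winning move (to 25).
That gives 3 winning moves.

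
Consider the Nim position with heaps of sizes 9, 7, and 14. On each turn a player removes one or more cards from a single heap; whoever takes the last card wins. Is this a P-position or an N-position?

P-position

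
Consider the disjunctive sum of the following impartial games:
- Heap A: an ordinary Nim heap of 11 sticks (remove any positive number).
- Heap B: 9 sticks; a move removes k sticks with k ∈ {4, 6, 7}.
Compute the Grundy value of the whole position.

9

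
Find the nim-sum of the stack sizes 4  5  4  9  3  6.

9

Compute the nim-sum pairwise:
4 XOR 5 = 1
1 XOR 4 = 5
5 XOR 9 = 12
12 XOR 3 = 15
15 XOR 6 = 9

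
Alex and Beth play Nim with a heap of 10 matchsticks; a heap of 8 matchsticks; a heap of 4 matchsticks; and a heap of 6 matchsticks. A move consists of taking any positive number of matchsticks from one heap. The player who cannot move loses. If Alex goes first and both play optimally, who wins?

Beth wins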